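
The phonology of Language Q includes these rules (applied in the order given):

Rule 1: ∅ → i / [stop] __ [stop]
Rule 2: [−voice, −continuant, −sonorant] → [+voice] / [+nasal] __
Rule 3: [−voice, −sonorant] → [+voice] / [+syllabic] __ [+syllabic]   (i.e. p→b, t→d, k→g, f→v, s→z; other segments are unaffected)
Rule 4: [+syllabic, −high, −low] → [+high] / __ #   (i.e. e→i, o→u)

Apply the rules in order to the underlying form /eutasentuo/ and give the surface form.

Rule 1 (stop-cluster i-epenthesis): no segment meets the environment; /eutasentuo/ is unchanged.
Rule 2 (post-nasal voicing): /t/ is a voiceless stop immediately after the nasal /n/, so it voices to [d]. /eutasentuo/ → eutasenduo.
Rule 3 (intervocalic voicing): /t/ is a voiceless obstruent between vowels /u/ and /a/, so it voices to [d]. /s/ is a voiceless obstruent between vowels /a/ and /e/, so it voices to [z]. /eutasenduo/ → eudazenduo.
Rule 4 (final vowel raising): /o/ is a mid vowel in word-final position, so it raises to [u]. /eudazenduo/ → eudazenduu.

eudazenduu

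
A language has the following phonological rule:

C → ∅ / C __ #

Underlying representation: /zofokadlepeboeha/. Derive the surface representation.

zofokadlepeboeha

No segment of /zofokadlepeboeha/ meets the structural description of the rule, so the form surfaces unchanged.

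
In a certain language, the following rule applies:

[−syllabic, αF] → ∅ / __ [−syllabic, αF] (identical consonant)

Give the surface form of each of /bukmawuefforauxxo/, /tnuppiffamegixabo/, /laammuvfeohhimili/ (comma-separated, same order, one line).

bukmawueforauxo, tnupifamegixabo, laamuvfeohimili

/bukmawuefforauxxo/: /ff/ is a geminate; the first /f/ deletes. /xx/ is a geminate; the first /x/ deletes. → [bukmawueforauxo].
/tnuppiffamegixabo/: /pp/ is a geminate; the first /p/ deletes. /ff/ is a geminate; the first /f/ deletes. → [tnupifamegixabo].
/laammuvfeohhimili/: /mm/ is a geminate; the first /m/ deletes. /hh/ is a geminate; the first /h/ deletes. → [laamuvfeohimili].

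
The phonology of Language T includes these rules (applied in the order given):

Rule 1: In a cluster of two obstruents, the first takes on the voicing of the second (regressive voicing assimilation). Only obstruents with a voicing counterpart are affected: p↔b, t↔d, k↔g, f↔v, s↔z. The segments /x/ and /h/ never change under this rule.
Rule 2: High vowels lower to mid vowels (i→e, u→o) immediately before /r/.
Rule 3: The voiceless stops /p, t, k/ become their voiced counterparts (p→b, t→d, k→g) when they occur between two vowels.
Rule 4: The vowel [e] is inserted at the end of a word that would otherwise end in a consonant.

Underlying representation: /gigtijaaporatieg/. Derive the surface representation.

Rule 1 (regressive voicing assimilation): /g/ precedes the voiceless obstruent /t/, so it devoices to [k] by assimilation. /gigtijaaporatieg/ → giktijaaporatieg.
Rule 2 (pre-rhotic lowering): no segment meets the environment; /giktijaaporatieg/ is unchanged.
Rule 3 (intervocalic voicing): /p/ is a voiceless stop between vowels /a/ and /o/, so it voices to [b]. /t/ is a voiceless stop between vowels /a/ and /i/, so it voices to [d]. /giktijaaporatieg/ → giktijaaboradieg.
Rule 4 (final e-epenthesis): the form ends in the consonant /g/, so [e] is inserted word-finally. /giktijaaboradieg/ → giktijaaboradiege.

giktijaaboradiege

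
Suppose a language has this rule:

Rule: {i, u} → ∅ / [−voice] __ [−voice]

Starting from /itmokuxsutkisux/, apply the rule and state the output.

/u/ is a high vowel flanked by voiceless consonants /k/ and /x/, so it deletes.
/u/ is a high vowel flanked by voiceless consonants /s/ and /t/, so it deletes.
/i/ is a high vowel flanked by voiceless consonants /k/ and /s/, so it deletes.
/u/ is a high vowel flanked by voiceless consonants /s/ and /x/, so it deletes.
The other instance of /i/ does not occur in the required environment and remains unchanged.
Surface form: [itmokxstksx].

itmokxstksx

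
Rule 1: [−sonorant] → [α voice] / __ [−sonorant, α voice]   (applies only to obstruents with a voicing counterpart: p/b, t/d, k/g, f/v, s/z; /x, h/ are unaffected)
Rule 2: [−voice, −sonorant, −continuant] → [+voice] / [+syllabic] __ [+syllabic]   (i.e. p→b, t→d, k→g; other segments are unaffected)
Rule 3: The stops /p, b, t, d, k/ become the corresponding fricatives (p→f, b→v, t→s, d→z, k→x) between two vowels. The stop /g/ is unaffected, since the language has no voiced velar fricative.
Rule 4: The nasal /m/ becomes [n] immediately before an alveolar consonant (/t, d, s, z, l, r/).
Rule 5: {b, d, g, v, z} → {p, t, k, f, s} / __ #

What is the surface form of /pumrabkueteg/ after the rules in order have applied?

Rule 1 (regressive voicing assimilation): /b/ precedes the voiceless obstruent /k/, so it devoices to [p] by assimilation. /pumrabkueteg/ → pumrapkueteg.
Rule 2 (intervocalic voicing): /t/ is a voiceless stop between vowels /e/ and /e/, so it voices to [d]. /pumrapkueteg/ → pumrapkuedeg.
Rule 3 (intervocalic spirantization): /d/ is a stop between vowels /e/ and /e/, so it spirantizes to the fricative [z]. /pumrapkuedeg/ → pumrapkuezeg.
Rule 4 (nasal place assimilation): /m/ precedes the alveolar consonant /r/, so it assimilates in place to [n]. /pumrapkuezeg/ → punrapkuezeg.
Rule 5 (final devoicing): /g/ is a voiced obstruent in word-final position, so it devoices to [k]. /punrapkuezeg/ → punrapkuezek.

punrapkuezek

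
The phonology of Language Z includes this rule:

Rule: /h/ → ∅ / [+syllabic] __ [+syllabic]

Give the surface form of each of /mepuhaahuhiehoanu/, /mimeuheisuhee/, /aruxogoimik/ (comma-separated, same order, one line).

/mepuhaahuhiehoanu/: /h/ occurs between vowels /u/ and /a/, so it deletes. /h/ occurs between vowels /a/ and /u/, so it deletes. /h/ occurs between vowels /u/ and /i/, so it deletes. /h/ occurs between vowels /e/ and /o/, so it deletes. → [mepuaauieoanu].
/mimeuheisuhee/: /h/ occurs between vowels /u/ and /e/, so it deletes. /h/ occurs between vowels /u/ and /e/, so it deletes. → [mimeueisuee].
/aruxogoimik/: the rule's environment is not met; surfaces unchanged as [aruxogoimik].

mepuaauieoanu, mimeueisuee, aruxogoimik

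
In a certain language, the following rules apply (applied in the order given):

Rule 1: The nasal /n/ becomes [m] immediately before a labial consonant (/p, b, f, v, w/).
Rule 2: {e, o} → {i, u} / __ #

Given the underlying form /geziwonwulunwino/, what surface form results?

Rule 1 (nasal place assimilation): /n/ precedes the labial consonant /w/, so it assimilates in place to [m]. /n/ precedes the labial consonant /w/, so it assimilates in place to [m]. /geziwonwulunwino/ → geziwomwulumwino.
Rule 2 (final vowel raising): /o/ is a mid vowel in word-final position, so it raises to [u]. /geziwomwulumwino/ → geziwomwulumwinu.

geziwomwulumwinu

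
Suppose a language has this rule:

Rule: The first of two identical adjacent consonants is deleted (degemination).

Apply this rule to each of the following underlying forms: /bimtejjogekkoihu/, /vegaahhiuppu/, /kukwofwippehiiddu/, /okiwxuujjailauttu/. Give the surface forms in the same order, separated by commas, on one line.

/bimtejjogekkoihu/: /jj/ is a geminate; the first /j/ deletes. /kk/ is a geminate; the first /k/ deletes. → [bimtejogekoihu].
/vegaahhiuppu/: /hh/ is a geminate; the first /h/ deletes. /pp/ is a geminate; the first /p/ deletes. → [vegaahiupu].
/kukwofwippehiiddu/: /pp/ is a geminate; the first /p/ deletes. /dd/ is a geminate; the first /d/ deletes. → [kukwofwipehiidu].
/okiwxuujjailauttu/: /jj/ is a geminate; the first /j/ deletes. /tt/ is a geminate; the first /t/ deletes. → [okiwxuujailautu].

bimtejogekoihu, vegaahiupu, kukwofwipehiidu, okiwxuujailautu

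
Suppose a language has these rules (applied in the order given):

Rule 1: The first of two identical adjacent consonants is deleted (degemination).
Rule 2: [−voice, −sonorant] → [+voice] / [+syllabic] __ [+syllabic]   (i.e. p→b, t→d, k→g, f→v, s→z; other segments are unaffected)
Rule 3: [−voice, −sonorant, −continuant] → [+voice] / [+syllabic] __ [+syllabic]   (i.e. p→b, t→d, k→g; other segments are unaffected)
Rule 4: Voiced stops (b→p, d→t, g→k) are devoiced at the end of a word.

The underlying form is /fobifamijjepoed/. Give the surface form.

Rule 1 (degemination): /jj/ is a geminate; the first /j/ deletes. /fobifamijjepoed/ → fobifamijepoed.
Rule 2 (intervocalic voicing): /f/ is a voiceless obstruent between vowels /i/ and /a/, so it voices to [v]. /p/ is a voiceless obstruent between vowels /e/ and /o/, so it voices to [b]. /fobifamijepoed/ → fobivamijeboed.
Rule 3 (intervocalic voicing): no segment meets the environment; /fobivamijeboed/ is unchanged.
Rule 4 (final devoicing): /d/ is a voiced stop in word-final position, so it devoices to [t]. /fobivamijeboed/ → fobivamijeboet.

fobivamijeboet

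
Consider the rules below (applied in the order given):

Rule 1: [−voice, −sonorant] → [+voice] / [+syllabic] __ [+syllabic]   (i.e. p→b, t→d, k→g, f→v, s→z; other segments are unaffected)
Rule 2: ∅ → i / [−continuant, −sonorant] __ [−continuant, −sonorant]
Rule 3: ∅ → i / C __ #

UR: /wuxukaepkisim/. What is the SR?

Rule 1 (intervocalic voicing): /k/ is a voiceless obstruent between vowels /u/ and /a/, so it voices to [g]. /s/ is a voiceless obstruent between vowels /i/ and /i/, so it voices to [z]. /wuxukaepkisim/ → wuxugaepkizim.
Rule 2 (stop-cluster i-epenthesis): /p/ and /k/ form a stop–stop cluster, so [i] is inserted between them. /wuxugaepkizim/ → wuxugaepikizim.
Rule 3 (final i-epenthesis): the form ends in the consonant /m/, so [i] is inserted word-finally. /wuxugaepikizim/ → wuxugaepikizimi.

wuxugaepikizimi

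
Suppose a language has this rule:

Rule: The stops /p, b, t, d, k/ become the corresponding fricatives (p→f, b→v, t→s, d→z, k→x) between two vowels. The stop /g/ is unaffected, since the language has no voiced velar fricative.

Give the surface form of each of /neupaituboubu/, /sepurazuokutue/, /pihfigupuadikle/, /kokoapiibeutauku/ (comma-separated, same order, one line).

/neupaituboubu/: /p/ is a stop between vowels /u/ and /a/, so it spirantizes to the fricative [f]. /t/ is a stop between vowels /i/ and /u/, so it spirantizes to the fricative [s]. /b/ is a stop between vowels /u/ and /o/, so it spirantizes to the fricative [v]. /b/ is a stop between vowels /u/ and /u/, so it spirantizes to the fricative [v]. → [neufaisuvouvu].
/sepurazuokutue/: /p/ is a stop between vowels /e/ and /u/, so it spirantizes to the fricative [f]. /k/ is a stop between vowels /o/ and /u/, so it spirantizes to the fricative [x]. /t/ is a stop between vowels /u/ and /u/, so it spirantizes to the fricative [s]. → [sefurazuoxusue].
/pihfigupuadikle/: /p/ is a stop between vowels /u/ and /u/, so it spirantizes to the fricative [f]. /d/ is a stop between vowels /a/ and /i/, so it spirantizes to the fricative [z]. → [pihfigufuazikle].
/kokoapiibeutauku/: /k/ is a stop between vowels /o/ and /o/, so it spirantizes to the fricative [x]. /p/ is a stop between vowels /a/ and /i/, so it spirantizes to the fricative [f]. /b/ is a stop between vowels /i/ and /e/, so it spirantizes to the fricative [v]. /t/ is a stop between vowels /u/ and /a/, so it spirantizes to the fricative [s]. /k/ is a stop between vowels /u/ and /u/, so it spirantizes to the fricative [x]. → [koxoafiiveusauxu].

neufaisuvouvu, sefurazuoxusue, pihfigufuazikle, koxoafiiveusauxu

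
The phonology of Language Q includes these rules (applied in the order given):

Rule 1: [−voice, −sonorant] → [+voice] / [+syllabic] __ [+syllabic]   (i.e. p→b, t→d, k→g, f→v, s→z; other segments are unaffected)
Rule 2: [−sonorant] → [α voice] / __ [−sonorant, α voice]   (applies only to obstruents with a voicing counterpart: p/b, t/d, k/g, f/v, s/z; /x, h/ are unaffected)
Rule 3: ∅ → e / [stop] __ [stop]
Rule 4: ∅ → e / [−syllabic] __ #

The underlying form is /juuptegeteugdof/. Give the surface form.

Rule 1 (intervocalic voicing): /t/ is a voiceless obstruent between vowels /e/ and /e/, so it voices to [d]. /juuptegeteugdof/ → juuptegedeugdof.
Rule 2 (regressive voicing assimilation): no segment meets the environment; /juuptegedeugdof/ is unchanged.
Rule 3 (stop-cluster e-epenthesis): /p/ and /t/ form a stop–stop cluster, so [e] is inserted between them. /g/ and /d/ form a stop–stop cluster, so [e] is inserted between them. /juuptegedeugdof/ → juupetegedeugedof.
Rule 4 (final e-epenthesis): the form ends in the consonant /f/, so [e] is inserted word-finally. /juupetegedeugedof/ → juupetegedeugedofe.

juupetegedeugedofe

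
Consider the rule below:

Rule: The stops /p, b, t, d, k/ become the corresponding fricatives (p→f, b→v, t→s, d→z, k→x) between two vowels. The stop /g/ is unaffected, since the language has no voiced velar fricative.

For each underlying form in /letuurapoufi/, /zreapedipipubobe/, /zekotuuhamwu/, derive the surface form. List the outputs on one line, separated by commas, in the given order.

/letuurapoufi/: /t/ is a stop between vowels /e/ and /u/, so it spirantizes to the fricative [s]. /p/ is a stop between vowels /a/ and /o/, so it spirantizes to the fricative [f]. → [lesuurafoufi].
/zreapedipipubobe/: /p/ is a stop between vowels /a/ and /e/, so it spirantizes to the fricative [f]. /d/ is a stop between vowels /e/ and /i/, so it spirantizes to the fricative [z]. /p/ is a stop between vowels /i/ and /i/, so it spirantizes to the fricative [f]. /p/ is a stop between vowels /i/ and /u/, so it spirantizes to the fricative [f]. /b/ is a stop between vowels /u/ and /o/, so it spirantizes to the fricative [v]. /b/ is a stop between vowels /o/ and /e/, so it spirantizes to the fricative [v]. → [zreafezififuvove].
/zekotuuhamwu/: /k/ is a stop between vowels /e/ and /o/, so it spirantizes to the fricative [x]. /t/ is a stop between vowels /o/ and /u/, so it spirantizes to the fricative [s]. → [zexosuuhamwu].

lesuurafoufi, zreafezififuvove, zexosuuhamwu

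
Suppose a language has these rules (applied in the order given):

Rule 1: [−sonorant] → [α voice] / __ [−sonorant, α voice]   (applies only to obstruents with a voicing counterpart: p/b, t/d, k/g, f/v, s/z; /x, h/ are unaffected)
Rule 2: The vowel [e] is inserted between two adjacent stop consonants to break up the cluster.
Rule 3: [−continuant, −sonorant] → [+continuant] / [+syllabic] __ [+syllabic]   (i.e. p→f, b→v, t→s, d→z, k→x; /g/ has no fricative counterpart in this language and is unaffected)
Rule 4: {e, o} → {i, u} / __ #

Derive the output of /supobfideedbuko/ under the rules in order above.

Rule 1 (regressive voicing assimilation): /b/ precedes the voiceless obstruent /f/, so it devoices to [p] by assimilation. /supobfideedbuko/ → supopfideedbuko.
Rule 2 (stop-cluster e-epenthesis): /d/ and /b/ form a stop–stop cluster, so [e] is inserted between them. /supopfideedbuko/ → supopfideedebuko.
Rule 3 (intervocalic spirantization): /p/ is a stop between vowels /u/ and /o/, so it spirantizes to the fricative [f]. /d/ is a stop between vowels /i/ and /e/, so it spirantizes to the fricative [z]. /d/ is a stop between vowels /e/ and /e/, so it spirantizes to the fricative [z]. /b/ is a stop between vowels /e/ and /u/, so it spirantizes to the fricative [v]. /k/ is a stop between vowels /u/ and /o/, so it spirantizes to the fricative [x]. /supopfideedebuko/ → sufopfizeezevuxo.
Rule 4 (final vowel raising): /o/ is a mid vowel in word-final position, so it raises to [u]. /sufopfizeezevuxo/ → sufopfizeezevuxu.

sufopfizeezevuxu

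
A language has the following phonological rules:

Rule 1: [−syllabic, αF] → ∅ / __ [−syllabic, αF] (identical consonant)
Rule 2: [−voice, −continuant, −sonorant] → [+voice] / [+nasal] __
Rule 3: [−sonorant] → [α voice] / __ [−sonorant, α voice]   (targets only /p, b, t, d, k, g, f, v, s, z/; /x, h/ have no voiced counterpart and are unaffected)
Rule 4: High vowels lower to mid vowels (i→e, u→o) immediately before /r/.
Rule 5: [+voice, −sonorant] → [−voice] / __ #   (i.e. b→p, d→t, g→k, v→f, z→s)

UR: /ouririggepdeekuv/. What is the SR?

oorerigebdeekuf

Rule 1 (degemination): /gg/ is a geminate; the first /g/ deletes. /ouririggepdeekuv/ → ouririgepdeekuv.
Rule 2 (post-nasal voicing): no segment meets the environment; /ouririgepdeekuv/ is unchanged.
Rule 3 (regressive voicing assimilation): /p/ precedes the voiced obstruent /d/, so it voices to [b] by assimilation. /ouririgepdeekuv/ → ouririgebdeekuv.
Rule 4 (pre-rhotic lowering): /u/ is a high vowel immediately before /r/, so it lowers to [o]. /i/ is a high vowel immediately before /r/, so it lowers to [e]. /ouririgebdeekuv/ → oorerigebdeekuv.
Rule 5 (final devoicing): /v/ is a voiced obstruent in word-final position, so it devoices to [f]. /oorerigebdeekuv/ → oorerigebdeekuf.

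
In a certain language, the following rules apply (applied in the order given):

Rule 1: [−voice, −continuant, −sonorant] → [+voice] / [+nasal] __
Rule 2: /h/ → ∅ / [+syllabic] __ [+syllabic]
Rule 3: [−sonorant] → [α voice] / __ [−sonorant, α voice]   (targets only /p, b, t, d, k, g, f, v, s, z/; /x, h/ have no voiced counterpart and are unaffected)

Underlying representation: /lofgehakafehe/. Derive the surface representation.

lovgeakafee

Rule 1 (post-nasal voicing): no segment meets the environment; /lofgehakafehe/ is unchanged.
Rule 2 (intervocalic h-deletion): /h/ occurs between vowels /e/ and /a/, so it deletes. /h/ occurs between vowels /e/ and /e/, so it deletes. /lofgehakafehe/ → lofgeakafee.
Rule 3 (regressive voicing assimilation): /f/ precedes the voiced obstruent /g/, so it voices to [v] by assimilation. /lofgeakafee/ → lovgeakafee.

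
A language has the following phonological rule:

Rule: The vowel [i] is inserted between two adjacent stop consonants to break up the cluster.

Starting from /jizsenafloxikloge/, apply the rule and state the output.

No segment of /jizsenafloxikloge/ meets the structural description of the rule, so the form surfaces unchanged.

jizsenafloxikloge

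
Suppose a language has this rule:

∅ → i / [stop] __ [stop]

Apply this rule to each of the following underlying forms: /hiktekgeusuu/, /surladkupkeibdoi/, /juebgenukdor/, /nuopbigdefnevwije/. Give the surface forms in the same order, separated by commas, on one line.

/hiktekgeusuu/: /k/ and /t/ form a stop–stop cluster, so [i] is inserted between them. /k/ and /g/ form a stop–stop cluster, so [i] is inserted between them. → [hikitekigeusuu].
/surladkupkeibdoi/: /d/ and /k/ form a stop–stop cluster, so [i] is inserted between them. /p/ and /k/ form a stop–stop cluster, so [i] is inserted between them. /b/ and /d/ form a stop–stop cluster, so [i] is inserted between them. → [surladikupikeibidoi].
/juebgenukdor/: /b/ and /g/ form a stop–stop cluster, so [i] is inserted between them. /k/ and /d/ form a stop–stop cluster, so [i] is inserted between them. → [juebigenukidor].
/nuopbigdefnevwije/: /p/ and /b/ form a stop–stop cluster, so [i] is inserted between them. /g/ and /d/ form a stop–stop cluster, so [i] is inserted between them. → [nuopibigidefnevwije].

hikitekigeusuu, surladikupikeibidoi, juebigenukidor, nuopibigidefnevwije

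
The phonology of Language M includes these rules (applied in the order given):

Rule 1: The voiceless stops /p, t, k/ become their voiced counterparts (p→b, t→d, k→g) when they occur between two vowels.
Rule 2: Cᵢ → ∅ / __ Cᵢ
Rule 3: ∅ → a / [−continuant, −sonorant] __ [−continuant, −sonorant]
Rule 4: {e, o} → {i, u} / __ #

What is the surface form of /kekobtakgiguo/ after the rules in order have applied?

Rule 1 (intervocalic voicing): /k/ is a voiceless stop between vowels /e/ and /o/, so it voices to [g]. /kekobtakgiguo/ → kegobtakgiguo.
Rule 2 (degemination): no segment meets the environment; /kegobtakgiguo/ is unchanged.
Rule 3 (stop-cluster a-epenthesis): /b/ and /t/ form a stop–stop cluster, so [a] is inserted between them. /k/ and /g/ form a stop–stop cluster, so [a] is inserted between them. /kegobtakgiguo/ → kegobatakagiguo.
Rule 4 (final vowel raising): /o/ is a mid vowel in word-final position, so it raises to [u]. /kegobatakagiguo/ → kegobatakagiguu.

kegobatakagiguu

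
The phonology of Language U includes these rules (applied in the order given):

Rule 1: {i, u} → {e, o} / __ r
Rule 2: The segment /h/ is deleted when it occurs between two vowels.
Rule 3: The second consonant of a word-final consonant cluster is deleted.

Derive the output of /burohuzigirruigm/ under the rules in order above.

borouzigerruig

Rule 1 (pre-rhotic lowering): /u/ is a high vowel immediately before /r/, so it lowers to [o]. /i/ is a high vowel immediately before /r/, so it lowers to [e]. /burohuzigirruigm/ → borohuzigerruigm.
Rule 2 (intervocalic h-deletion): /h/ occurs between vowels /o/ and /u/, so it deletes. /borohuzigerruigm/ → borouzigerruigm.
Rule 3 (final cluster simplification): /m/ is the second consonant of a word-final cluster /gm/, so it deletes. /borouzigerruigm/ → borouzigerruig.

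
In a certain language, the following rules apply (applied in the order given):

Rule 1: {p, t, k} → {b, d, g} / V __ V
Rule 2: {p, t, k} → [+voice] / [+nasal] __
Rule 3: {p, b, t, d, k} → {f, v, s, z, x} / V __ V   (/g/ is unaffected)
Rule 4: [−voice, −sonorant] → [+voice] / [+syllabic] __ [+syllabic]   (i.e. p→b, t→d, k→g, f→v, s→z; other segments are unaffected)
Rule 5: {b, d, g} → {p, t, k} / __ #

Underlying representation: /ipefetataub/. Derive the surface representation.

Rule 1 (intervocalic voicing): /p/ is a voiceless stop between vowels /i/ and /e/, so it voices to [b]. /t/ is a voiceless stop between vowels /e/ and /a/, so it voices to [d]. /t/ is a voiceless stop between vowels /a/ and /a/, so it voices to [d]. /ipefetataub/ → ibefedadaub.
Rule 2 (post-nasal voicing): no segment meets the environment; /ibefedadaub/ is unchanged.
Rule 3 (intervocalic spirantization): /b/ is a stop between vowels /i/ and /e/, so it spirantizes to the fricative [v]. /d/ is a stop between vowels /e/ and /a/, so it spirantizes to the fricative [z]. /d/ is a stop between vowels /a/ and /a/, so it spirantizes to the fricative [z]. /ibefedadaub/ → ivefezazaub.
Rule 4 (intervocalic voicing): /f/ is a voiceless obstruent between vowels /e/ and /e/, so it voices to [v]. /ivefezazaub/ → ivevezazaub.
Rule 5 (final devoicing): /b/ is a voiced stop in word-final position, so it devoices to [p]. /ivevezazaub/ → ivevezazaup.

ivevezazaup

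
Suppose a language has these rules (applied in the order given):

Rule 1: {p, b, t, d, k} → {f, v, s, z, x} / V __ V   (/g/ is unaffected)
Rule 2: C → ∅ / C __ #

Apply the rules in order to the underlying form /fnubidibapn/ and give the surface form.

fnuvizivap

Rule 1 (intervocalic spirantization): /b/ is a stop between vowels /u/ and /i/, so it spirantizes to the fricative [v]. /d/ is a stop between vowels /i/ and /i/, so it spirantizes to the fricative [z]. /b/ is a stop between vowels /i/ and /a/, so it spirantizes to the fricative [v]. /fnubidibapn/ → fnuvizivapn.
Rule 2 (final cluster simplification): /n/ is the second consonant of a word-final cluster /pn/, so it deletes. /fnuvizivapn/ → fnuvizivap.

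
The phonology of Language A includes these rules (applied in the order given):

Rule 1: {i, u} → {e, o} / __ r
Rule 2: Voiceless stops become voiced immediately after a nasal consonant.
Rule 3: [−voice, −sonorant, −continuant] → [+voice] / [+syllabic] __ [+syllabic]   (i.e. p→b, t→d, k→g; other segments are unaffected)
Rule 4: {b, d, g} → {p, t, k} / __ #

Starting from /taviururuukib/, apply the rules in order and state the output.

Rule 1 (pre-rhotic lowering): /u/ is a high vowel immediately before /r/, so it lowers to [o]. /u/ is a high vowel immediately before /r/, so it lowers to [o]. /taviururuukib/ → taviororuukib.
Rule 2 (post-nasal voicing): no segment meets the environment; /taviororuukib/ is unchanged.
Rule 3 (intervocalic voicing): /k/ is a voiceless stop between vowels /u/ and /i/, so it voices to [g]. /taviororuukib/ → taviororuugib.
Rule 4 (final devoicing): /b/ is a voiced stop in word-final position, so it devoices to [p]. /taviororuugib/ → taviororuugip.

taviororuugip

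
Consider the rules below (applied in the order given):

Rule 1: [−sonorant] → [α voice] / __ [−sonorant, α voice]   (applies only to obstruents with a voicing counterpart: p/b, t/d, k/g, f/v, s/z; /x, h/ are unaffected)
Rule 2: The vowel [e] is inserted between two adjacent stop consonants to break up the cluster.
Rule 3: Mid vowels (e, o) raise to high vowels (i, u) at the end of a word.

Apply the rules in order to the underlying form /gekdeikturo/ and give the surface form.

Rule 1 (regressive voicing assimilation): /k/ precedes the voiced obstruent /d/, so it voices to [g] by assimilation. /gekdeikturo/ → gegdeikturo.
Rule 2 (stop-cluster e-epenthesis): /g/ and /d/ form a stop–stop cluster, so [e] is inserted between them. /k/ and /t/ form a stop–stop cluster, so [e] is inserted between them. /gegdeikturo/ → gegedeiketuro.
Rule 3 (final vowel raising): /o/ is a mid vowel in word-final position, so it raises to [u]. /gegedeiketuro/ → gegedeiketuru.

gegedeiketuru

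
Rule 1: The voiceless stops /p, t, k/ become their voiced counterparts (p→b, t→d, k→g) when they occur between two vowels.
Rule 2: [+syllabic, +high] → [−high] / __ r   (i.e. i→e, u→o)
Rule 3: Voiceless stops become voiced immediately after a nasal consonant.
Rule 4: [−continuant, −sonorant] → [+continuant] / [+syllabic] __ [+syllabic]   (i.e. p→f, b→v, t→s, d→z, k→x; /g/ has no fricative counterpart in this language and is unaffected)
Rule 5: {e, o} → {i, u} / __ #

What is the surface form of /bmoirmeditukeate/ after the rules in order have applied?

bmoermezizugeazi

Rule 1 (intervocalic voicing): /t/ is a voiceless stop between vowels /i/ and /u/, so it voices to [d]. /k/ is a voiceless stop between vowels /u/ and /e/, so it voices to [g]. /t/ is a voiceless stop between vowels /a/ and /e/, so it voices to [d]. /bmoirmeditukeate/ → bmoirmedidugeade.
Rule 2 (pre-rhotic lowering): /i/ is a high vowel immediately before /r/, so it lowers to [e]. /bmoirmedidugeade/ → bmoermedidugeade.
Rule 3 (post-nasal voicing): no segment meets the environment; /bmoermedidugeade/ is unchanged.
Rule 4 (intervocalic spirantization): /d/ is a stop between vowels /e/ and /i/, so it spirantizes to the fricative [z]. /d/ is a stop between vowels /i/ and /u/, so it spirantizes to the fricative [z]. /d/ is a stop between vowels /a/ and /e/, so it spirantizes to the fricative [z]. /bmoermedidugeade/ → bmoermezizugeaze.
Rule 5 (final vowel raising): /e/ is a mid vowel in word-final position, so it raises to [i]. /bmoermezizugeaze/ → bmoermezizugeazi.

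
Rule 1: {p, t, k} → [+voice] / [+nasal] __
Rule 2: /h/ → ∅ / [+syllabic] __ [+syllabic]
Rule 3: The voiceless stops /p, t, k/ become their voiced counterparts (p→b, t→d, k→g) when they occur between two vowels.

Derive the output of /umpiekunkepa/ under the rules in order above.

umbiegungeba

Rule 1 (post-nasal voicing): /p/ is a voiceless stop immediately after the nasal /m/, so it voices to [b]. /k/ is a voiceless stop immediately after the nasal /n/, so it voices to [g]. /umpiekunkepa/ → umbiekungepa.
Rule 2 (intervocalic h-deletion): no segment meets the environment; /umbiekungepa/ is unchanged.
Rule 3 (intervocalic voicing): /k/ is a voiceless stop between vowels /e/ and /u/, so it voices to [g]. /p/ is a voiceless stop between vowels /e/ and /a/, so it voices to [b]. /umbiekungepa/ → umbiegungeba.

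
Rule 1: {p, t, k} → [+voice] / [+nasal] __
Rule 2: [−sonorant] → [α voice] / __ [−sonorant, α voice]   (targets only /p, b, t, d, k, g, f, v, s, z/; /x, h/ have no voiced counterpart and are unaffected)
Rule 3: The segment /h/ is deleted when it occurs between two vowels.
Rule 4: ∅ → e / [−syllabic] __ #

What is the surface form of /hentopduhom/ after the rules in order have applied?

Rule 1 (post-nasal voicing): /t/ is a voiceless stop immediately after the nasal /n/, so it voices to [d]. /hentopduhom/ → hendopduhom.
Rule 2 (regressive voicing assimilation): /p/ precedes the voiced obstruent /d/, so it voices to [b] by assimilation. /hendopduhom/ → hendobduhom.
Rule 3 (intervocalic h-deletion): /h/ occurs between vowels /u/ and /o/, so it deletes. /hendobduhom/ → hendobduom.
Rule 4 (final e-epenthesis): the form ends in the consonant /m/, so [e] is inserted word-finally. /hendobduom/ → hendobduome.

hendobduome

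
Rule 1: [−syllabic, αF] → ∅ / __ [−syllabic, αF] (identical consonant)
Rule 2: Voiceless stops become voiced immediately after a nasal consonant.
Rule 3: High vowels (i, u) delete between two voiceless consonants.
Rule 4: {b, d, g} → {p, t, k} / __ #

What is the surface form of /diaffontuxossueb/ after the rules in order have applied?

Rule 1 (degemination): /ff/ is a geminate; the first /f/ deletes. /ss/ is a geminate; the first /s/ deletes. /diaffontuxossueb/ → diafontuxosueb.
Rule 2 (post-nasal voicing): /t/ is a voiceless stop immediately after the nasal /n/, so it voices to [d]. /diafontuxosueb/ → diafonduxosueb.
Rule 3 (high vowel syncope): no segment meets the environment; /diafonduxosueb/ is unchanged.
Rule 4 (final devoicing): /b/ is a voiced stop in word-final position, so it devoices to [p]. /diafonduxosueb/ → diafonduxosuep.

diafonduxosuep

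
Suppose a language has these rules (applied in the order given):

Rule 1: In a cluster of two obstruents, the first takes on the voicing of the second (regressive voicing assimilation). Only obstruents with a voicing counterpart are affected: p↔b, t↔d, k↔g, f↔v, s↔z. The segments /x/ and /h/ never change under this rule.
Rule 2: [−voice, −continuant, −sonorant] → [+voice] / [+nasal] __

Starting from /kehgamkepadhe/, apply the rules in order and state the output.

Rule 1 (regressive voicing assimilation): /d/ precedes the voiceless obstruent /h/, so it devoices to [t] by assimilation. /kehgamkepadhe/ → kehgamkepathe.
Rule 2 (post-nasal voicing): /k/ is a voiceless stop immediately after the nasal /m/, so it voices to [g]. /kehgamkepathe/ → kehgamgepathe.

kehgamgepathe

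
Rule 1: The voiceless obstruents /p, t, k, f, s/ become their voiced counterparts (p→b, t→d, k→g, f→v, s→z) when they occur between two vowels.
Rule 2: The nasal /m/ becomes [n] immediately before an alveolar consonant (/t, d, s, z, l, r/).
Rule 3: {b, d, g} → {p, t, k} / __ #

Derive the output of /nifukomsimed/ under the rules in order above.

nivugonsimet

Rule 1 (intervocalic voicing): /f/ is a voiceless obstruent between vowels /i/ and /u/, so it voices to [v]. /k/ is a voiceless obstruent between vowels /u/ and /o/, so it voices to [g]. /nifukomsimed/ → nivugomsimed.
Rule 2 (nasal place assimilation): /m/ precedes the alveolar consonant /s/, so it assimilates in place to [n]. /nivugomsimed/ → nivugonsimed.
Rule 3 (final devoicing): /d/ is a voiced stop in word-final position, so it devoices to [t]. /nivugonsimed/ → nivugonsimet.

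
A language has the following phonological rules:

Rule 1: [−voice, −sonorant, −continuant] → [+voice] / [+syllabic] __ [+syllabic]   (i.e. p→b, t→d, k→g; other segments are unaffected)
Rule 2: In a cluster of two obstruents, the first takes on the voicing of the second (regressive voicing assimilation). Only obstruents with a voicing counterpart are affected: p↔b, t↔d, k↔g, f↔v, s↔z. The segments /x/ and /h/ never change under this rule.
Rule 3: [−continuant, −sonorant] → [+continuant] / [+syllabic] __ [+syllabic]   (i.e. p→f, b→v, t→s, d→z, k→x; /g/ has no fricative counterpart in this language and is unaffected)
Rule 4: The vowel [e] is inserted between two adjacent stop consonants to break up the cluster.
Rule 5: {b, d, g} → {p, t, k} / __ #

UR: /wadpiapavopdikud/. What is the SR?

Rule 1 (intervocalic voicing): /p/ is a voiceless stop between vowels /a/ and /a/, so it voices to [b]. /k/ is a voiceless stop between vowels /i/ and /u/, so it voices to [g]. /wadpiapavopdikud/ → wadpiabavopdigud.
Rule 2 (regressive voicing assimilation): /d/ precedes the voiceless obstruent /p/, so it devoices to [t] by assimilation. /p/ precedes the voiced obstruent /d/, so it voices to [b] by assimilation. /wadpiabavopdigud/ → watpiabavobdigud.
Rule 3 (intervocalic spirantization): /b/ is a stop between vowels /a/ and /a/, so it spirantizes to the fricative [v]. /watpiabavobdigud/ → watpiavavobdigud.
Rule 4 (stop-cluster e-epenthesis): /t/ and /p/ form a stop–stop cluster, so [e] is inserted between them. /b/ and /d/ form a stop–stop cluster, so [e] is inserted between them. /watpiavavobdigud/ → watepiavavobedigud.
Rule 5 (final devoicing): /d/ is a voiced stop in word-final position, so it devoices to [t]. /watepiavavobedigud/ → watepiavavobedigut.

watepiavavobedigut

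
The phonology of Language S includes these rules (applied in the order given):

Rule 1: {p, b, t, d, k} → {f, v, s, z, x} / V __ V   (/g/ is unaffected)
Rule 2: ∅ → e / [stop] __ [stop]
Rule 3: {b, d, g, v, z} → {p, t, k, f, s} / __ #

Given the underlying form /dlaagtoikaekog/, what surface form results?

dlaagetoixaexok

Rule 1 (intervocalic spirantization): /k/ is a stop between vowels /i/ and /a/, so it spirantizes to the fricative [x]. /k/ is a stop between vowels /e/ and /o/, so it spirantizes to the fricative [x]. /dlaagtoikaekog/ → dlaagtoixaexog.
Rule 2 (stop-cluster e-epenthesis): /g/ and /t/ form a stop–stop cluster, so [e] is inserted between them. /dlaagtoixaexog/ → dlaagetoixaexog.
Rule 3 (final devoicing): /g/ is a voiced obstruent in word-final position, so it devoices to [k]. /dlaagetoixaexog/ → dlaagetoixaexok.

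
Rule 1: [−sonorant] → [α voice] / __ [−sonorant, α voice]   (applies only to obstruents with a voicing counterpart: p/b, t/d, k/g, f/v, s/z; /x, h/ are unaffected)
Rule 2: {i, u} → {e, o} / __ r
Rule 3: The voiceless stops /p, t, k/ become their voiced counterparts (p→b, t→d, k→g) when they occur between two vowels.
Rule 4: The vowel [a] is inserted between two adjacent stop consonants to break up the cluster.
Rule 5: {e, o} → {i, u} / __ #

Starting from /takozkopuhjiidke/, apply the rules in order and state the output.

Rule 1 (regressive voicing assimilation): /z/ precedes the voiceless obstruent /k/, so it devoices to [s] by assimilation. /d/ precedes the voiceless obstruent /k/, so it devoices to [t] by assimilation. /takozkopuhjiidke/ → takoskopuhjiitke.
Rule 2 (pre-rhotic lowering): no segment meets the environment; /takoskopuhjiitke/ is unchanged.
Rule 3 (intervocalic voicing): /k/ is a voiceless stop between vowels /a/ and /o/, so it voices to [g]. /p/ is a voiceless stop between vowels /o/ and /u/, so it voices to [b]. /takoskopuhjiitke/ → tagoskobuhjiitke.
Rule 4 (stop-cluster a-epenthesis): /t/ and /k/ form a stop–stop cluster, so [a] is inserted between them. /tagoskobuhjiitke/ → tagoskobuhjiitake.
Rule 5 (final vowel raising): /e/ is a mid vowel in word-final position, so it raises to [i]. /tagoskobuhjiitake/ → tagoskobuhjiitaki.

tagoskobuhjiitaki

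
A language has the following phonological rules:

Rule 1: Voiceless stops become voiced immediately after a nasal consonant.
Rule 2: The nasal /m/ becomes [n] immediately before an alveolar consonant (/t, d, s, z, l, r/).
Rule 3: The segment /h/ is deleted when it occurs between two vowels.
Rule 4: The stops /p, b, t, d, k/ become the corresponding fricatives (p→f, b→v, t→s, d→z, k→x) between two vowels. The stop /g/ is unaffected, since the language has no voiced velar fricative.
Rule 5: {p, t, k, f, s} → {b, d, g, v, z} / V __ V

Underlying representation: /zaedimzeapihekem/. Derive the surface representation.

Rule 1 (post-nasal voicing): no segment meets the environment; /zaedimzeapihekem/ is unchanged.
Rule 2 (nasal place assimilation): /m/ precedes the alveolar consonant /z/, so it assimilates in place to [n]. /zaedimzeapihekem/ → zaedinzeapihekem.
Rule 3 (intervocalic h-deletion): /h/ occurs between vowels /i/ and /e/, so it deletes. /zaedinzeapihekem/ → zaedinzeapiekem.
Rule 4 (intervocalic spirantization): /d/ is a stop between vowels /e/ and /i/, so it spirantizes to the fricative [z]. /p/ is a stop between vowels /a/ and /i/, so it spirantizes to the fricative [f]. /k/ is a stop between vowels /e/ and /e/, so it spirantizes to the fricative [x]. /zaedinzeapiekem/ → zaezinzeafiexem.
Rule 5 (intervocalic voicing): /f/ is a voiceless obstruent between vowels /a/ and /i/, so it voices to [v]. /zaezinzeafiexem/ → zaezinzeaviexem.

zaezinzeaviexem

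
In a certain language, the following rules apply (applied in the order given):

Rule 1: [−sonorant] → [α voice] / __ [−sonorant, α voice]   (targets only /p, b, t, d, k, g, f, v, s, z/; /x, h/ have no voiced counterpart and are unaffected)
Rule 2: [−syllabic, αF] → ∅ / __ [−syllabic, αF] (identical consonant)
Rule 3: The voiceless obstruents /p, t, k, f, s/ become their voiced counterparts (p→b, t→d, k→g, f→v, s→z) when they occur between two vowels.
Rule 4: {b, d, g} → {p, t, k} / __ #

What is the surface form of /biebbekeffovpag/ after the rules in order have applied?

biebegevofpak

Rule 1 (regressive voicing assimilation): /v/ precedes the voiceless obstruent /p/, so it devoices to [f] by assimilation. /biebbekeffovpag/ → biebbekeffofpag.
Rule 2 (degemination): /bb/ is a geminate; the first /b/ deletes. /ff/ is a geminate; the first /f/ deletes. /biebbekeffofpag/ → biebekefofpag.
Rule 3 (intervocalic voicing): /k/ is a voiceless obstruent between vowels /e/ and /e/, so it voices to [g]. /f/ is a voiceless obstruent between vowels /e/ and /o/, so it voices to [v]. /biebekefofpag/ → biebegevofpag.
Rule 4 (final devoicing): /g/ is a voiced stop in word-final position, so it devoices to [k]. /biebegevofpag/ → biebegevofpak.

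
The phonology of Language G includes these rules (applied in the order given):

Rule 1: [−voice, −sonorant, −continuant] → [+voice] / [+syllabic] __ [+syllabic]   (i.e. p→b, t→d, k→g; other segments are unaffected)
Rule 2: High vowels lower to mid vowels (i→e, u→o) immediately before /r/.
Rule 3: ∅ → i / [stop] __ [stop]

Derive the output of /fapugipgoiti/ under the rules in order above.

fabugipigoidi

Rule 1 (intervocalic voicing): /p/ is a voiceless stop between vowels /a/ and /u/, so it voices to [b]. /t/ is a voiceless stop between vowels /i/ and /i/, so it voices to [d]. /fapugipgoiti/ → fabugipgoidi.
Rule 2 (pre-rhotic lowering): no segment meets the environment; /fabugipgoidi/ is unchanged.
Rule 3 (stop-cluster i-epenthesis): /p/ and /g/ form a stop–stop cluster, so [i] is inserted between them. /fabugipgoidi/ → fabugipigoidi.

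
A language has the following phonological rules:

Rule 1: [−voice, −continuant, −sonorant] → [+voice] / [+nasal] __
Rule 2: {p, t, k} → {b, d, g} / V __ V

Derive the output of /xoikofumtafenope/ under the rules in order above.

Rule 1 (post-nasal voicing): /t/ is a voiceless stop immediately after the nasal /m/, so it voices to [d]. /xoikofumtafenope/ → xoikofumdafenope.
Rule 2 (intervocalic voicing): /k/ is a voiceless stop between vowels /i/ and /o/, so it voices to [g]. /p/ is a voiceless stop between vowels /o/ and /e/, so it voices to [b]. /xoikofumdafenope/ → xoigofumdafenobe.

xoigofumdafenobe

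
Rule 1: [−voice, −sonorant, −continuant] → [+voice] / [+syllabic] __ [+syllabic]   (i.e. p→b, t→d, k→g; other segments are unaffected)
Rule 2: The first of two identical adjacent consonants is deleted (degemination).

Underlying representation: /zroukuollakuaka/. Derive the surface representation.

zrouguolaguaga

Rule 1 (intervocalic voicing): /k/ is a voiceless stop between vowels /u/ and /u/, so it voices to [g]. /k/ is a voiceless stop between vowels /a/ and /u/, so it voices to [g]. /k/ is a voiceless stop between vowels /a/ and /a/, so it voices to [g]. /zroukuollakuaka/ → zrouguollaguaga.
Rule 2 (degemination): /ll/ is a geminate; the first /l/ deletes. /zrouguollaguaga/ → zrouguolaguaga.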